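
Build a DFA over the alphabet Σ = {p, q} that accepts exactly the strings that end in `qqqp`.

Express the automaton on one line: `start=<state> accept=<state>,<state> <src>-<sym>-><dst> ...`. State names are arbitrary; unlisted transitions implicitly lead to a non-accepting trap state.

start=A accept=E A-p->A A-q->B B-p->A B-q->C C-p->A C-q->D D-p->E D-q->D E-p->A E-q->B

Remember how much of `qqqp` the current input suffix matches. State A means no match yet; B means the last symbol is `q`; C means the last 2 symbols are `qq`; D means the last 3 symbols are `qqq`; E means the last 4 symbols are `qqqp`. Only E accepts. On a mismatch, fall back to the longest proper suffix that is still a prefix of `qqqp`.
With 5 states:
       p  q 
>  A   A  B 
   B   A  C 
   C   A  D 
   D   E  D 
 * E   A  B 
(> = start, * = accepting)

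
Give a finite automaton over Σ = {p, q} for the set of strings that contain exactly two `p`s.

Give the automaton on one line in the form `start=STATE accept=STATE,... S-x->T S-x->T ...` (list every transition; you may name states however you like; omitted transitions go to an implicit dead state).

Count `p`s, saturating at 3: states s0 through s2 mean 0 through 2 `p`s seen; s3 means more than 2. Each `p` increments (capped at s3); other symbols loop. Accept from {s2}.
With 4 states:
        p   q  
>  s0   s1  s0 
   s1   s2  s1 
 * s2   s3  s2 
   s3   s3  s3 
(> = start, * = accepting)

start=s0 accept=s2 s0-p->s1 s0-q->s0 s1-p->s2 s1-q->s1 s2-p->s3 s2-q->s2 s3-p->s3 s3-q->s3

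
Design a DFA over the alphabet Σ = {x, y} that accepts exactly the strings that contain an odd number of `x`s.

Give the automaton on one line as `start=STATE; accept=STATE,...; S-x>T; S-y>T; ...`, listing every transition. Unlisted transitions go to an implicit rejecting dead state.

start=s0; accept=s1; s0-x>s1; s0-y>s0; s1-x>s0; s1-y>s1

Keep the running count of `x`s modulo 2: each `x` advances along the cycle s0 → s1 → s0 while other symbols loop. Accept at s1.
        x   y  
>  s0   s1  s0 
 * s1   s0  s1 
(> = start, * = accepting)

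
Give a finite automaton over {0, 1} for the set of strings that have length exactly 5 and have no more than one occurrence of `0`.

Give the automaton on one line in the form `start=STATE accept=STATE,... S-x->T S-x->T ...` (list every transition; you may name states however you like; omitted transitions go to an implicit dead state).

Handle the two conditions separately and then intersect. The first has 7 states tracking the input length, saturating at 6; the second has 3 states tracking the count of `0`s, saturating at 2. A product state is a pair (one from each), accepting exactly when both do.
An 18-state machine:
          0    1  
>  q0     q1   q2 
   q1     q3   q4 
   q2     q4   q5 
   q3     q6   q6 
   q4     q6   q7 
   q5     q7   q8 
   q6     q9   q9 
   q7     q9  q10 
   q8    q10  q11 
   q9    q12  q12 
   q10   q12  q13 
   q11   q13  q14 
   q12   q15  q15 
 * q13   q15  q16 
 * q14   q16  q17 
   q15   q15  q15 
   q16   q15  q16 
   q17   q16  q17 
(> = start, * = accepting)

start=q0 accept=q13,q14 q0-0->q1 q0-1->q2 q1-0->q3 q1-1->q4 q2-0->q4 q2-1->q5 q3-0->q6 q3-1->q6 q4-0->q6 q4-1->q7 q5-0->q7 q5-1->q8 q6-0->q9 q6-1->q9 q7-0->q9 q7-1->q10 q8-0->q10 q8-1->q11 q9-0->q12 q9-1->q12 q10-0->q12 q10-1->q13 q11-0->q13 q11-1->q14 q12-0->q15 q12-1->q15 q13-0->q15 q13-1->q16 q14-0->q16 q14-1->q17 q15-0->q15 q15-1->q15 q16-0->q15 q16-1->q16 q17-0->q16 q17-1->q17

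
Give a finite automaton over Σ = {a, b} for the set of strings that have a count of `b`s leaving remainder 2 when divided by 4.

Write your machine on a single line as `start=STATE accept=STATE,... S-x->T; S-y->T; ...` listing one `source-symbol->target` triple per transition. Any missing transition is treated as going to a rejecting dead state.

Keep the running count of `b`s modulo 4: each `b` advances along the cycle q0 → q1 → q2 → q3 → q0 while other symbols loop. Accept at q2.
With 4 states:
        a   b  
>  q0   q0  q1 
   q1   q1  q2 
 * q2   q2  q3 
   q3   q3  q0 
(> = start, * = accepting)

start=q0; accept=q2; q0-a->q0; q0-b->q1; q1-a->q1; q1-b->q2; q2-a->q2; q2-b->q3; q3-a->q3; q3-b->q0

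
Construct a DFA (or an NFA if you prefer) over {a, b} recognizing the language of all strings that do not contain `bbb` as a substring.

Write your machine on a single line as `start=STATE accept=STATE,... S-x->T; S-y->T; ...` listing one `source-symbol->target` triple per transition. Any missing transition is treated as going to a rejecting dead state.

start=s0; accept=s0,s1,s2; s0-a->s0; s0-b->s1; s1-a->s0; s1-b->s2; s2-a->s0; s2-b->s3; s3-a->s3; s3-b->s3

Track partial matches of the forbidden pattern `bbb`. State s3 is a dead state reached once `bbb` has occurred; every other state accepts. s0 means no part of `bbb` is currently matched.
With 4 states:
        a   b  
>* s0   s0  s1 
 * s1   s0  s2 
 * s2   s0  s3 
   s3   s3  s3 
(> = start, * = accepting)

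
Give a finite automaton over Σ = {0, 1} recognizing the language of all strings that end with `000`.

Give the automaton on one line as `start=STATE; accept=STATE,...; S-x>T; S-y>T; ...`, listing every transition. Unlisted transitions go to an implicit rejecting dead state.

Remember how much of `000` the current input suffix matches. State q0 means no match yet; q1 means the last symbol is `0`; q2 means the last 2 symbols are `00`; q3 means the last 3 symbols are `000`. Only q3 accepts. On a mismatch, fall back to the longest proper suffix that is still a prefix of `000`.
        0   1  
>  q0   q1  q0 
   q1   q2  q0 
   q2   q3  q0 
 * q3   q3  q0 
(> = start, * = accepting)

start=q0; accept=q3; q0-0>q1; q0-1>q0; q1-0>q2; q1-1>q0; q2-0>q3; q2-1>q0; q3-0>q3; q3-1>q0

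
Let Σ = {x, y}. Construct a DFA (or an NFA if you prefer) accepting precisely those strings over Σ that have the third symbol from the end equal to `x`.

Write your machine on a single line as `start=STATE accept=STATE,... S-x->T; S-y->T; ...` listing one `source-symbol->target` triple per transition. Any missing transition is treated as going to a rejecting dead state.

Because acceptance depends on a position counted from the end, the machine has to buffer the most recent 3 symbols. Make each state the string of the last up-to-3 symbols read; on input `x` shift the window left and append `x`. Accept when the buffered window has length 3 and begins with `x`.
          x    y  
>  s0     s1   s2 
   s1     s3   s4 
   s2     s5   s6 
   s3     s7   s8 
   s4     s9  s10 
   s5    s11  s12 
   s6    s13  s14 
 * s7     s7   s8 
 * s8     s9  s10 
 * s9    s11  s12 
 * s10   s13  s14 
   s11    s7   s8 
   s12    s9  s10 
   s13   s11  s12 
   s14   s13  s14 
(> = start, * = accepting)

start=s0; accept=s7,s8,s9,s10; s0-x->s1; s0-y->s2; s1-x->s3; s1-y->s4; s2-x->s5; s2-y->s6; s3-x->s7; s3-y->s8; s4-x->s9; s4-y->s10; s5-x->s11; s5-y->s12; s6-x->s13; s6-y->s14; s7-x->s7; s7-y->s8; s8-x->s9; s8-y->s10; s9-x->s11; s9-y->s12; s10-x->s13; s10-y->s14; s11-x->s7; s11-y->s8; s12-x->s9; s12-y->s10; s13-x->s11; s13-y->s12; s14-x->s13; s14-y->s14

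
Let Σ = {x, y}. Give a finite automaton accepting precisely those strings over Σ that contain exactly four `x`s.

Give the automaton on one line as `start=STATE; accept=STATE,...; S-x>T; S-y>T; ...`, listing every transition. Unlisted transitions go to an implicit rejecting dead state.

start=q0; accept=q4; q0-x>q1; q0-y>q0; q1-x>q2; q1-y>q1; q2-x>q3; q2-y>q2; q3-x>q4; q3-y>q3; q4-x>q5; q4-y>q4; q5-x>q5; q5-y>q5

Count `x`s, saturating at 5: states q0 through q4 mean 0 through 4 `x`s seen; q5 means more than 4. Each `x` increments (capped at q5); other symbols loop. Accept from {q4}.
A 6-state machine:
        x   y  
>  q0   q1  q0 
   q1   q2  q1 
   q2   q3  q2 
   q3   q4  q3 
 * q4   q5  q4 
   q5   q5  q5 
(> = start, * = accepting)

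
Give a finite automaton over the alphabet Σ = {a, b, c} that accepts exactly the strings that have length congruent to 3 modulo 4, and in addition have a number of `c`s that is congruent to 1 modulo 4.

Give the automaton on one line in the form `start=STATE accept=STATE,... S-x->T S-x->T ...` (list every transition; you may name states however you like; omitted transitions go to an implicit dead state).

start=q0 accept=q7 q0-a->q1 q0-b->q1 q0-c->q2 q1-a->q3 q1-b->q3 q1-c->q4 q2-a->q4 q2-b->q4 q2-c->q5 q3-a->q6 q3-b->q6 q3-c->q7 q4-a->q7 q4-b->q7 q4-c->q8 q5-a->q8 q5-b->q8 q5-c->q9 q6-a->q0 q6-b->q0 q6-c->q10 q7-a->q10 q7-b->q10 q7-c->q11 q8-a->q11 q8-b->q11 q8-c->q12 q9-a->q12 q9-b->q12 q9-c->q0 q10-a->q2 q10-b->q2 q10-c->q13 q11-a->q13 q11-b->q13 q11-c->q14 q12-a->q14 q12-b->q14 q12-c->q1 q13-a->q5 q13-b->q5 q13-c->q15 q14-a->q15 q14-b->q15 q14-c->q3 q15-a->q9 q15-b->q9 q15-c->q6

Run two small machines in parallel and take their product. The first has 4 states tracking the input length modulo 4; the second has 4 states tracking the count of `c`s modulo 4. A product state is a pair (one from each), accepting exactly when both do.
          a    b    c  
>  q0     q1   q1   q2 
   q1     q3   q3   q4 
   q2     q4   q4   q5 
   q3     q6   q6   q7 
   q4     q7   q7   q8 
   q5     q8   q8   q9 
   q6     q0   q0  q10 
 * q7    q10  q10  q11 
   q8    q11  q11  q12 
   q9    q12  q12   q0 
   q10    q2   q2  q13 
   q11   q13  q13  q14 
   q12   q14  q14   q1 
   q13    q5   q5  q15 
   q14   q15  q15   q3 
   q15    q9   q9   q6 
(> = start, * = accepting)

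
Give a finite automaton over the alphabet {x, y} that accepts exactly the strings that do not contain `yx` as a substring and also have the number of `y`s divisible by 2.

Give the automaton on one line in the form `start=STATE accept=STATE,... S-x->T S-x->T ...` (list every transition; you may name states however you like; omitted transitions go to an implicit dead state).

Run two small machines in parallel and take their product. One (3 states) tracks partial matches of the forbidden pattern `yx`; the other (2 states) tracks the count of `y`s modulo 2. Each combined state is a pair, one component from each; accept when both components accept.
       x  y 
>* A   A  B 
   B   C  D 
   C   C  E 
 * D   E  B 
   E   E  C 
(> = start, * = accepting)

start=A accept=A,D A-x->A A-y->B B-x->C B-y->D C-x->C C-y->E D-x->E D-y->B E-x->E E-y->C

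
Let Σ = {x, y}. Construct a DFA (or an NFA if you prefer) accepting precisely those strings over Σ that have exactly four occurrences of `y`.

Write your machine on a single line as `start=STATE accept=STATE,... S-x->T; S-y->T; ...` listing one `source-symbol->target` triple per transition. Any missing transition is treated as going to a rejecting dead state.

Only the number of `y`s matters, and only up to 5. Make a chain q0 → q1 → q2 → q3 → q4 → q5 advanced by each `y` (with q5 absorbing); every other symbol self-loops. The accepting set is {q4}.
A 6-state machine:
        x   y  
>  q0   q0  q1 
   q1   q1  q2 
   q2   q2  q3 
   q3   q3  q4 
 * q4   q4  q5 
   q5   q5  q5 
(> = start, * = accepting)

start=q0; accept=q4; q0-x->q0; q0-y->q1; q1-x->q1; q1-y->q2; q2-x->q2; q2-y->q3; q3-x->q3; q3-y->q4; q4-x->q4; q4-y->q5; q5-x->q5; q5-y->q5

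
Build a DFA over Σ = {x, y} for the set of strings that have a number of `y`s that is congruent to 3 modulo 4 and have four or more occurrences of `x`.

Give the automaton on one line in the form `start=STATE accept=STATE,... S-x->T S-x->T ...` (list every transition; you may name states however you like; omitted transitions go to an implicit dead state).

start=S0 accept=S19 S0-x->S1 S0-y->S2 S1-x->S3 S1-y->S4 S2-x->S4 S2-y->S5 S3-x->S6 S3-y->S7 S4-x->S7 S4-y->S8 S5-x->S8 S5-y->S9 S6-x->S10 S6-y->S11 S7-x->S11 S7-y->S12 S8-x->S12 S8-y->S13 S9-x->S13 S9-y->S0 S10-x->S10 S10-y->S14 S11-x->S14 S11-y->S15 S12-x->S15 S12-y->S16 S13-x->S16 S13-y->S1 S14-x->S14 S14-y->S17 S15-x->S17 S15-y->S18 S16-x->S18 S16-y->S3 S17-x->S17 S17-y->S19 S18-x->S19 S18-y->S6 S19-x->S19 S19-y->S10

Handle the two conditions separately and then intersect. The first has 4 states tracking the count of `y`s modulo 4; the second has 6 states tracking the count of `x`s, saturating at 5. A product state is a pair (one from each), accepting exactly when both do. Equivalent product states are then merged.
With 20 states:
          x    y  
>  S0     S1   S2 
   S1     S3   S4 
   S2     S4   S5 
   S3     S6   S7 
   S4     S7   S8 
   S5     S8   S9 
   S6    S10  S11 
   S7    S11  S12 
   S8    S12  S13 
   S9    S13   S0 
   S10   S10  S14 
   S11   S14  S15 
   S12   S15  S16 
   S13   S16   S1 
   S14   S14  S17 
   S15   S17  S18 
   S16   S18   S3 
   S17   S17  S19 
   S18   S19   S6 
 * S19   S19  S10 
(> = start, * = accepting)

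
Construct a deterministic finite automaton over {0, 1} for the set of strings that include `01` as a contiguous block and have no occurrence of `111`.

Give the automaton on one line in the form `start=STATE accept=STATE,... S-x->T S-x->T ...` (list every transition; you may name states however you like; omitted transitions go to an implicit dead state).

Run two small machines in parallel and take their product. The first has 3 states tracking whether and how much of `01` has been seen; the second has 4 states tracking partial matches of the forbidden pattern `111`. A product state is a pair (one from each), accepting exactly when both do. Equivalent product states are then merged.
An 8-state machine:
        0   1  
>  q0   q1  q2 
   q1   q1  q3 
   q2   q1  q4 
 * q3   q5  q6 
   q4   q1  q7 
 * q5   q5  q3 
 * q6   q5  q7 
   q7   q7  q7 
(> = start, * = accepting)

start=q0 accept=q3,q5,q6 q0-0->q1 q0-1->q2 q1-0->q1 q1-1->q3 q2-0->q1 q2-1->q4 q3-0->q5 q3-1->q6 q4-0->q1 q4-1->q7 q5-0->q5 q5-1->q3 q6-0->q5 q6-1->q7 q7-0->q7 q7-1->q7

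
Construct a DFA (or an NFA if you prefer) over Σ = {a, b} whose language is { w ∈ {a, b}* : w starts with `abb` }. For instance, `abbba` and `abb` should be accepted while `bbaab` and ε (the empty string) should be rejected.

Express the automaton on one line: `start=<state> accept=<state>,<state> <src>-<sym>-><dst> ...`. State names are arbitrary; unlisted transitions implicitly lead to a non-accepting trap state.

start=s0 accept=s3 s0-a->s1 s0-b->s4 s1-a->s4 s1-b->s2 s2-a->s4 s2-b->s3 s3-a->s3 s3-b->s3 s4-a->s4 s4-b->s4

Walk along `abb` while the input agrees: from s0 take `a` to s1, and so on. Any deviation drops to the rejecting sink s4. Once s3 is reached the prefix is confirmed and every continuation is accepted.
With 5 states:
        a   b  
>  s0   s1  s4 
   s1   s4  s2 
   s2   s4  s3 
 * s3   s3  s3 
   s4   s4  s4 
(> = start, * = accepting)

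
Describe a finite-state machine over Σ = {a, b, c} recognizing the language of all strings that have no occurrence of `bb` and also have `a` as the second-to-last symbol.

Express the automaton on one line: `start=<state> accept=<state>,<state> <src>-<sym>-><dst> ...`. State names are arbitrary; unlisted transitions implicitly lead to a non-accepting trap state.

start=q0 accept=q3,q4,q5 q0-a->q1 q0-b->q2 q0-c->q0 q1-a->q3 q1-b->q4 q1-c->q5 q2-a->q1 q2-b->q6 q2-c->q0 q3-a->q3 q3-b->q4 q3-c->q5 q4-a->q1 q4-b->q6 q4-c->q0 q5-a->q1 q5-b->q2 q5-c->q0 q6-a->q6 q6-b->q6 q6-c->q6

Run two small machines in parallel and take their product. The first has 3 states tracking partial matches of the forbidden pattern `bb`; the second has 13 states tracking the last 2 symbols read. A product state is a pair (one from each), accepting exactly when both do. Equivalent product states are then merged.
        a   b   c  
>  q0   q1  q2  q0 
   q1   q3  q4  q5 
   q2   q1  q6  q0 
 * q3   q3  q4  q5 
 * q4   q1  q6  q0 
 * q5   q1  q2  q0 
   q6   q6  q6  q6 
(> = start, * = accepting)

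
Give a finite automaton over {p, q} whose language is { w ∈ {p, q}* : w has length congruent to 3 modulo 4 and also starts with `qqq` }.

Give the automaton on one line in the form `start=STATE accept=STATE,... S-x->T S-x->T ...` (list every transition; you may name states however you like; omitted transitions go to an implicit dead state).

Run two small machines in parallel and take their product. One (4 states) tracks the input length modulo 4; the other (5 states) tracks whether the input so far still matches the prefix `qqq`. Each combined state is a pair, one component from each; accept when both components accept.
An 11-state machine:
       p  q 
>  A   B  C 
   B   D  D 
   C   D  E 
   D   F  F 
   E   F  G 
   F   H  H 
 * G   I  I 
   H   B  B 
   I   J  J 
   J   K  K 
   K   G  G 
(> = start, * = accepting)

start=A accept=G A-p->B A-q->C B-p->D B-q->D C-p->D C-q->E D-p->F D-q->F E-p->F E-q->G F-p->H F-q->H G-p->I G-q->I H-p->B H-q->B I-p->J I-q->J J-p->K J-q->K K-p->G K-q->G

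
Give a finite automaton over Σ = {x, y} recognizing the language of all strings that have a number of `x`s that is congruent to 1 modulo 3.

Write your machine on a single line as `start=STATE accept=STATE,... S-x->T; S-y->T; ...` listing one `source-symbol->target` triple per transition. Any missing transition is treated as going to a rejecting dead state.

The only thing that matters is how many `x`s have appeared, reduced mod 3. Use one state per residue: s0 for 0, …, s2 for 2. Reading `x` moves to the next residue; anything else stays put. s1 is accepting.
A 3-state machine:
        x   y  
>  s0   s1  s0 
 * s1   s2  s1 
   s2   s0  s2 
(> = start, * = accepting)

start=s0; accept=s1; s0-x->s1; s0-y->s0; s1-x->s2; s1-y->s1; s2-x->s0; s2-y->s2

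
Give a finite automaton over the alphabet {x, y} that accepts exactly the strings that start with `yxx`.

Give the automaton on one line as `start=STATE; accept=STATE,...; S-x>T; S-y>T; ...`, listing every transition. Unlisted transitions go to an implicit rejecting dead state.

start=A; accept=D; A-x>E; A-y>B; B-x>C; B-y>E; C-x>D; C-y>E; D-x>D; D-y>D; E-x>E; E-y>E

Check the first 3 symbols one by one: A through C record how many have matched `yxx` so far; any wrong symbol goes to the dead state E. After all 3 match we enter the accepting sink D.
With 5 states:
       x  y 
>  A   E  B 
   B   C  E 
   C   D  E 
 * D   D  D 
   E   E  E 
(> = start, * = accepting)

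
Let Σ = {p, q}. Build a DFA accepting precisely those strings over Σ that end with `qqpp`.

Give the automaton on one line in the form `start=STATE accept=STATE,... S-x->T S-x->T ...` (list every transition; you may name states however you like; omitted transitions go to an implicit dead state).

start=s0 accept=s4 s0-p->s0 s0-q->s1 s1-p->s0 s1-q->s2 s2-p->s3 s2-q->s2 s3-p->s4 s3-q->s1 s4-p->s0 s4-q->s1

Let each state record the length of the longest suffix of the input read so far that is also a prefix of `qqpp`. s1 means the last symbol is `q`; s2 means the last 2 symbols are `qq`; s3 means the last 3 symbols are `qqp`; s4 means the last 4 symbols are `qqpp`. Accept only at s4, where the string currently ends in `qqpp`.
With 5 states:
        p   q  
>  s0   s0  s1 
   s1   s0  s2 
   s2   s3  s2 
   s3   s4  s1 
 * s4   s0  s1 
(> = start, * = accepting)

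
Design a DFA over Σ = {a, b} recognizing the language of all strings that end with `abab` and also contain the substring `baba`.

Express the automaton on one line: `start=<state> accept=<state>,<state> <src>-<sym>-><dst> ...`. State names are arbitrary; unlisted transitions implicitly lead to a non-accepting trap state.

Build one automaton per condition and run them in lockstep. The first has 5 states tracking how much of the suffix `abab` has currently been matched; the second has 5 states tracking whether and how much of `baba` has been seen. A product state is a pair (one from each), accepting exactly when both do.
A 13-state machine:
          a    b  
>  s0     s1   s2 
   s1     s1   s3 
   s2     s4   s2 
   s3     s5   s2 
   s4     s1   s6 
   s5     s1   s7 
   s6     s8   s2 
   s7     s8   s2 
   s8     s9  s10 
   s9     s9  s11 
 * s10    s8  s12 
   s11    s8  s12 
   s12    s9  s12 
(> = start, * = accepting)

start=s0 accept=s10 s0-a->s1 s0-b->s2 s1-a->s1 s1-b->s3 s2-a->s4 s2-b->s2 s3-a->s5 s3-b->s2 s4-a->s1 s4-b->s6 s5-a->s1 s5-b->s7 s6-a->s8 s6-b->s2 s7-a->s8 s7-b->s2 s8-a->s9 s8-b->s10 s9-a->s9 s9-b->s11 s10-a->s8 s10-b->s12 s11-a->s8 s11-b->s12 s12-a->s9 s12-b->s12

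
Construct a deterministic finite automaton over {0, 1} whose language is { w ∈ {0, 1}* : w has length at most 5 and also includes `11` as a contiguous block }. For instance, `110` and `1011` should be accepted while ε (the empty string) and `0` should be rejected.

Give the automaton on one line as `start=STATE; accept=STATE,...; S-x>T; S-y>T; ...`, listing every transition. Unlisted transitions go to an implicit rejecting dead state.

Build one automaton per condition and run them in lockstep. The first has 7 states tracking the input length, saturating at 6; the second has 3 states tracking whether and how much of `11` has been seen. A product state is a pair (one from each), accepting exactly when both do.
An 18-state machine:
          0    1  
>  q0     q1   q2 
   q1     q3   q4 
   q2     q3   q5 
   q3     q6   q7 
   q4     q6   q8 
 * q5     q8   q8 
   q6     q9  q10 
   q7     q9  q11 
 * q8    q11  q11 
   q9    q12  q13 
   q10   q12  q14 
 * q11   q14  q14 
   q12   q15  q16 
   q13   q15  q17 
 * q14   q17  q17 
   q15   q15  q16 
   q16   q15  q17 
   q17   q17  q17 
(> = start, * = accepting)

start=q0; accept=q5,q8,q11,q14; q0-0>q1; q0-1>q2; q1-0>q3; q1-1>q4; q2-0>q3; q2-1>q5; q3-0>q6; q3-1>q7; q4-0>q6; q4-1>q8; q5-0>q8; q5-1>q8; q6-0>q9; q6-1>q10; q7-0>q9; q7-1>q11; q8-0>q11; q8-1>q11; q9-0>q12; q9-1>q13; q10-0>q12; q10-1>q14; q11-0>q14; q11-1>q14; q12-0>q15; q12-1>q16; q13-0>q15; q13-1>q17; q14-0>q17; q14-1>q17; q15-0>q15; q15-1>q16; q16-0>q15; q16-1>q17; q17-0>q17; q17-1>q17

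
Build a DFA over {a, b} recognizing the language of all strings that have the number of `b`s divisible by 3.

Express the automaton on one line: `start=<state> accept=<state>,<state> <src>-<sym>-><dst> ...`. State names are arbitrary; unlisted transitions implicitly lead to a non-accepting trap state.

The only thing that matters is how many `b`s have appeared, reduced mod 3. Use one state per residue: q0 for 0, …, q2 for 2. Reading `b` moves to the next residue; anything else stays put. q0 is accepting.
A 3-state machine:
        a   b  
>* q0   q0  q1 
   q1   q1  q2 
   q2   q2  q0 
(> = start, * = accepting)

start=q0 accept=q0 q0-a->q0 q0-b->q1 q1-a->q1 q1-b->q2 q2-a->q2 q2-b->q0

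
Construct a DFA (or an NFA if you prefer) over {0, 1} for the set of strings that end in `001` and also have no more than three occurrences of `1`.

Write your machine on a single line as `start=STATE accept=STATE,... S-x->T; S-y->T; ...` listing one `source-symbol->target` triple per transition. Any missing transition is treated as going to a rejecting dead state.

Build one automaton per condition and run them in lockstep. The first has 4 states tracking how much of the suffix `001` has currently been matched; the second has 5 states tracking the count of `1`s, saturating at 4. A product state is a pair (one from each), accepting exactly when both do.
       0  1 
>  A   B  C 
   B   D  C 
   C   E  F 
   D   D  G 
   E   H  F 
   F   I  J 
 * G   E  F 
   H   H  K 
   I   L  J 
   J   M  N 
 * K   I  J 
   L   L  O 
   M   P  N 
   N   Q  N 
 * O   M  N 
   P   P  R 
   Q   S  N 
   R   Q  N 
   S   S  R 
(> = start, * = accepting)

start=A; accept=G,K,O; A-0->B; A-1->C; B-0->D; B-1->C; C-0->E; C-1->F; D-0->D; D-1->G; E-0->H; E-1->F; F-0->I; F-1->J; G-0->E; G-1->F; H-0->H; H-1->K; I-0->L; I-1->J; J-0->M; J-1->N; K-0->I; K-1->J; L-0->L; L-1->O; M-0->P; M-1->N; N-0->Q; N-1->N; O-0->M; O-1->N; P-0->P; P-1->R; Q-0->S; Q-1->N; R-0->Q; R-1->N; S-0->S; S-1->R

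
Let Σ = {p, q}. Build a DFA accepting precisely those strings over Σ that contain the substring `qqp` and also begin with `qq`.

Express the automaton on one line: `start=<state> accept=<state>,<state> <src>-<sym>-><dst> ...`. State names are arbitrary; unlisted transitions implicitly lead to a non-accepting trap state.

Run two small machines in parallel and take their product. The first has 4 states tracking whether and how much of `qqp` has been seen; the second has 4 states tracking whether the input so far still matches the prefix `qq`. A product state is a pair (one from each), accepting exactly when both do.
8 states suffice.
        p   q  
>  S0   S1  S2 
   S1   S1  S3 
   S2   S1  S4 
   S3   S1  S5 
   S4   S6  S4 
   S5   S7  S5 
 * S6   S6  S6 
   S7   S7  S7 
(> = start, * = accepting)

start=S0 accept=S6 S0-p->S1 S0-q->S2 S1-p->S1 S1-q->S3 S2-p->S1 S2-q->S4 S3-p->S1 S3-q->S5 S4-p->S6 S4-q->S4 S5-p->S7 S5-q->S5 S6-p->S6 S6-q->S6 S7-p->S7 S7-q->S7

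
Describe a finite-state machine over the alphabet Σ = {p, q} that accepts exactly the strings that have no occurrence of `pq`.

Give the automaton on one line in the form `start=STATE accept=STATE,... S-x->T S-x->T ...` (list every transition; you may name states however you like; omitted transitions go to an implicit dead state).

This is the complement of 'contains `pq`'. Use the same substring-matching states — A through C holding how much of `pq` has just been matched — but flip the accepting set: everything except the trap C accepts.
3 states suffice.
       p  q 
>* A   B  A 
 * B   B  C 
   C   C  C 
(> = start, * = accepting)

start=A accept=A,B A-p->B A-q->A B-p->B B-q->C C-p->C C-q->C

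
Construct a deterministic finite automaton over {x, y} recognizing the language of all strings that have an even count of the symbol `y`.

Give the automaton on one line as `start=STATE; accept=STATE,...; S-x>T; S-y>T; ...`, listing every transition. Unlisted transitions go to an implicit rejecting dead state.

start=A; accept=A; A-x>A; A-y>B; B-x>B; B-y>A

Keep the running count of `y`s modulo 2: each `y` advances along the cycle A → B → A while other symbols loop. Accept at A.
A 2-state machine:
       x  y 
>* A   A  B 
   B   B  A 
(> = start, * = accepting)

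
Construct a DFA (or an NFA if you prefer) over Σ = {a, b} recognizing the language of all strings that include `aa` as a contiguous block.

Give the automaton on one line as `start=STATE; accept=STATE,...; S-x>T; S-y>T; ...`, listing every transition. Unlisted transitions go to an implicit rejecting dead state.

States S0..S1 record the length of the longest prefix of `aa` that matches the current input suffix. Reaching S2 means `aa` has been seen, and we stay there forever. Accept from S2.
With 3 states:
        a   b  
>  S0   S1  S0 
   S1   S2  S0 
 * S2   S2  S2 
(> = start, * = accepting)

start=S0; accept=S2; S0-a>S1; S0-b>S0; S1-a>S2; S1-b>S0; S2-a>S2; S2-b>S2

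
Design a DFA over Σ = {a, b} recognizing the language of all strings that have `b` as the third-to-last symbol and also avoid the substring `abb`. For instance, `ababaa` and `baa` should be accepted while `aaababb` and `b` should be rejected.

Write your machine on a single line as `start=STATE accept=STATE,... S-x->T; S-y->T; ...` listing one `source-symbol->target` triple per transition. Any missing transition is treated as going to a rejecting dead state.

Run two small machines in parallel and take their product. One (15 states) tracks the last 3 symbols read; the other (4 states) tracks partial matches of the forbidden pattern `abb`. Each combined state is a pair, one component from each; accept when both components accept. After merging equivalent states the machine shrinks.
          a    b  
>  q0     q1   q2 
   q1     q1   q3 
   q2     q4   q5 
   q3     q4   q6 
   q4     q7   q8 
   q5     q9  q10 
   q6     q6   q6 
 * q7     q1   q3 
 * q8     q4   q6 
 * q9     q7   q8 
 * q10    q9  q10 
(> = start, * = accepting)

start=q0; accept=q7,q8,q9,q10; q0-a->q1; q0-b->q2; q1-a->q1; q1-b->q3; q2-a->q4; q2-b->q5; q3-a->q4; q3-b->q6; q4-a->q7; q4-b->q8; q5-a->q9; q5-b->q10; q6-a->q6; q6-b->q6; q7-a->q1; q7-b->q3; q8-a->q4; q8-b->q6; q9-a->q7; q9-b->q8; q10-a->q9; q10-b->q10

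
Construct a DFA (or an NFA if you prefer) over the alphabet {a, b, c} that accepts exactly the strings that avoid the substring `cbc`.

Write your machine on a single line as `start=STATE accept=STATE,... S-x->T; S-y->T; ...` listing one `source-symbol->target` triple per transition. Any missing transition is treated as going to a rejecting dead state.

start=q0; accept=q0,q1,q2; q0-a->q0; q0-b->q0; q0-c->q1; q1-a->q0; q1-b->q2; q1-c->q1; q2-a->q0; q2-b->q0; q2-c->q3; q3-a->q3; q3-b->q3; q3-c->q3

This is the complement of 'contains `cbc`'. Use the same substring-matching states — q0 through q3 holding how much of `cbc` has just been matched — but flip the accepting set: everything except the trap q3 accepts.
        a   b   c  
>* q0   q0  q0  q1 
 * q1   q0  q2  q1 
 * q2   q0  q0  q3 
   q3   q3  q3  q3 
(> = start, * = accepting)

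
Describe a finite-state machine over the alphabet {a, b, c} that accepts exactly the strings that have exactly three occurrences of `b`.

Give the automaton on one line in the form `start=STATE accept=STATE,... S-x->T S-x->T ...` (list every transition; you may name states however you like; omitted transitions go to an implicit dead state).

start=s0 accept=s3 s0-a->s0 s0-b->s1 s0-c->s0 s1-a->s1 s1-b->s2 s1-c->s1 s2-a->s2 s2-b->s3 s2-c->s2 s3-a->s3 s3-b->s4 s3-c->s3 s4-a->s4 s4-b->s4 s4-c->s4

Count `b`s, saturating at 4: states s0 through s3 mean 0 through 3 `b`s seen; s4 means more than 3. Each `b` increments (capped at s4); other symbols loop. Accept from {s3}.
5 states suffice.
        a   b   c  
>  s0   s0  s1  s0 
   s1   s1  s2  s1 
   s2   s2  s3  s2 
 * s3   s3  s4  s3 
   s4   s4  s4  s4 
(> = start, * = accepting)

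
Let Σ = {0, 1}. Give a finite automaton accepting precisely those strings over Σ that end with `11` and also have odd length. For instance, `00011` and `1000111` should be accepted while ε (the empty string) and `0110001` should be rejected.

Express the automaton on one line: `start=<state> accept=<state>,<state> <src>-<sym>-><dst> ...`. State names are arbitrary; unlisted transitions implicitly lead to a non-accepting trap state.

start=s0 accept=s5 s0-0->s1 s0-1->s2 s1-0->s0 s1-1->s3 s2-0->s0 s2-1->s4 s3-0->s1 s3-1->s5 s4-0->s1 s4-1->s5 s5-0->s0 s5-1->s4

Run two small machines in parallel and take their product. The first has 3 states tracking how much of the suffix `11` has currently been matched; the second has 2 states tracking the input length modulo 2. A product state is a pair (one from each), accepting exactly when both do.
6 states suffice.
        0   1  
>  s0   s1  s2 
   s1   s0  s3 
   s2   s0  s4 
   s3   s1  s5 
   s4   s1  s5 
 * s5   s0  s4 
(> = start, * = accepting)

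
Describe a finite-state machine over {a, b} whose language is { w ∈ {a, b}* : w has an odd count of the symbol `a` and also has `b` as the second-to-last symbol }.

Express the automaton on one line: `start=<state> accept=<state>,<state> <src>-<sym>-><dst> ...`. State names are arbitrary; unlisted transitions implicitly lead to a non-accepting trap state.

Run two small machines in parallel and take their product. One (2 states) tracks the count of `a`s modulo 2; the other (7 states) tracks the last 2 symbols read. Each combined state is a pair, one component from each; accept when both components accept.
          a    b  
>  q0     q1   q2 
   q1     q3   q4 
   q2     q5   q6 
   q3     q7   q8 
   q4     q9  q10 
 * q5     q3   q4 
   q6     q5   q6 
   q7     q3   q4 
   q8     q5   q6 
   q9     q7   q8 
 * q10    q9  q10 
(> = start, * = accepting)

start=q0 accept=q5,q10 q0-a->q1 q0-b->q2 q1-a->q3 q1-b->q4 q2-a->q5 q2-b->q6 q3-a->q7 q3-b->q8 q4-a->q9 q4-b->q10 q5-a->q3 q5-b->q4 q6-a->q5 q6-b->q6 q7-a->q3 q7-b->q4 q8-a->q5 q8-b->q6 q9-a->q7 q9-b->q8 q10-a->q9 q10-b->q10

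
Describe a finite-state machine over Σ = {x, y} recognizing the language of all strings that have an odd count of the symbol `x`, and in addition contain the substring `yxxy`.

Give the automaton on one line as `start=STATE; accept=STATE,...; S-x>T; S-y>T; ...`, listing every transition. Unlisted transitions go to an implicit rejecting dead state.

Handle the two conditions separately and then intersect. The first has 2 states tracking the count of `x`s modulo 2; the second has 5 states tracking whether and how much of `yxxy` has been seen. A product state is a pair (one from each), accepting exactly when both do.
With 10 states:
        x   y  
>  S0   S1  S2 
   S1   S0  S3 
   S2   S4  S2 
   S3   S5  S3 
   S4   S6  S3 
   S5   S7  S2 
   S6   S1  S8 
   S7   S0  S9 
   S8   S9  S8 
 * S9   S8  S9 
(> = start, * = accepting)

start=S0; accept=S9; S0-x>S1; S0-y>S2; S1-x>S0; S1-y>S3; S2-x>S4; S2-y>S2; S3-x>S5; S3-y>S3; S4-x>S6; S4-y>S3; S5-x>S7; S5-y>S2; S6-x>S1; S6-y>S8; S7-x>S0; S7-y>S9; S8-x>S9; S8-y>S8; S9-x>S8; S9-y>S9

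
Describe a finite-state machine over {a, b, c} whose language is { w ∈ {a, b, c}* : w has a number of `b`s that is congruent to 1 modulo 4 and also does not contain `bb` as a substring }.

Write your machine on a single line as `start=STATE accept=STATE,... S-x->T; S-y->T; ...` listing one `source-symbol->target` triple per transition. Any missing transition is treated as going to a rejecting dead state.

Handle the two conditions separately and then intersect. The first has 4 states tracking the count of `b`s modulo 4; the second has 3 states tracking partial matches of the forbidden pattern `bb`. A product state is a pair (one from each), accepting exactly when both do. After merging equivalent states the machine shrinks.
        a   b   c  
>  S0   S0  S1  S0 
 * S1   S2  S3  S2 
 * S2   S2  S4  S2 
   S3   S3  S3  S3 
   S4   S5  S3  S5 
   S5   S5  S6  S5 
   S6   S7  S3  S7 
   S7   S7  S8  S7 
   S8   S0  S3  S0 
(> = start, * = accepting)

start=S0; accept=S1,S2; S0-a->S0; S0-b->S1; S0-c->S0; S1-a->S2; S1-b->S3; S1-c->S2; S2-a->S2; S2-b->S4; S2-c->S2; S3-a->S3; S3-b->S3; S3-c->S3; S4-a->S5; S4-b->S3; S4-c->S5; S5-a->S5; S5-b->S6; S5-c->S5; S6-a->S7; S6-b->S3; S6-c->S7; S7-a->S7; S7-b->S8; S7-c->S7; S8-a->S0; S8-b->S3; S8-c->S0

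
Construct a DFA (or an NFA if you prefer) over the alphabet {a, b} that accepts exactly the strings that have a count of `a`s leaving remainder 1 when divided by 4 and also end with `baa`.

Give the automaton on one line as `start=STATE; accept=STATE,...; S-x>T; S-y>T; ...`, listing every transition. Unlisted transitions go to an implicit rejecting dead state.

start=s0; accept=s6; s0-a>s1; s0-b>s0; s1-a>s2; s1-b>s1; s2-a>s3; s2-b>s2; s3-a>s0; s3-b>s4; s4-a>s5; s4-b>s4; s5-a>s6; s5-b>s0; s6-a>s2; s6-b>s1

Run two small machines in parallel and take their product. The first has 4 states tracking the count of `a`s modulo 4; the second has 4 states tracking how much of the suffix `baa` has currently been matched. A product state is a pair (one from each), accepting exactly when both do. After merging equivalent states the machine shrinks.
        a   b  
>  s0   s1  s0 
   s1   s2  s1 
   s2   s3  s2 
   s3   s0  s4 
   s4   s5  s4 
   s5   s6  s0 
 * s6   s2  s1 
(> = start, * = accepting)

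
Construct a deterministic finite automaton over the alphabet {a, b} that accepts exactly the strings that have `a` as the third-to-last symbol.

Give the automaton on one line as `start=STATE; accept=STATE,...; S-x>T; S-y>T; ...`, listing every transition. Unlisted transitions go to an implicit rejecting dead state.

A DFA must remember the last 3 symbols (since which symbol is third-to-last isn't known until the input ends). Use one state per possible window of the last ≤3 symbols; accept from those whose window starts with `a`.
With 15 states:
          a    b  
>  S0     S1   S2 
   S1     S3   S4 
   S2     S5   S6 
   S3     S7   S8 
   S4     S9  S10 
   S5    S11  S12 
   S6    S13  S14 
 * S7     S7   S8 
 * S8     S9  S10 
 * S9    S11  S12 
 * S10   S13  S14 
   S11    S7   S8 
   S12    S9  S10 
   S13   S11  S12 
   S14   S13  S14 
(> = start, * = accepting)

start=S0; accept=S7,S8,S9,S10; S0-a>S1; S0-b>S2; S1-a>S3; S1-b>S4; S2-a>S5; S2-b>S6; S3-a>S7; S3-b>S8; S4-a>S9; S4-b>S10; S5-a>S11; S5-b>S12; S6-a>S13; S6-b>S14; S7-a>S7; S7-b>S8; S8-a>S9; S8-b>S10; S9-a>S11; S9-b>S12; S10-a>S13; S10-b>S14; S11-a>S7; S11-b>S8; S12-a>S9; S12-b>S10; S13-a>S11; S13-b>S12; S14-a>S13; S14-b>S14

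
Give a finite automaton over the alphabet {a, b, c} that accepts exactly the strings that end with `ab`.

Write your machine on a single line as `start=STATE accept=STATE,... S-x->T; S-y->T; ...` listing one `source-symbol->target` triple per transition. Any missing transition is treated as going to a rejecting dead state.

Let each state record the length of the longest suffix of the input read so far that is also a prefix of `ab`. q1 means the last symbol is `a`; q2 means the last 2 symbols are `ab`. Accept only at q2, where the string currently ends in `ab`.
A 3-state machine:
        a   b   c  
>  q0   q1  q0  q0 
   q1   q1  q2  q0 
 * q2   q1  q0  q0 
(> = start, * = accepting)

start=q0; accept=q2; q0-a->q1; q0-b->q0; q0-c->q0; q1-a->q1; q1-b->q2; q1-c->q0; q2-a->q1; q2-b->q0; q2-c->q0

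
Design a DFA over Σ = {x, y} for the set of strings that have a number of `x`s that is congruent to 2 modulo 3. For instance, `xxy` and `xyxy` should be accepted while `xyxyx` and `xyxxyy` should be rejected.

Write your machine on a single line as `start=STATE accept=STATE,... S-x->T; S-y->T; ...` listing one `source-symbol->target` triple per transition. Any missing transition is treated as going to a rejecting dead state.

start=S0; accept=S2; S0-x->S1; S0-y->S0; S1-x->S2; S1-y->S1; S2-x->S0; S2-y->S2

Keep the running count of `x`s modulo 3: each `x` advances along the cycle S0 → S1 → S2 → S0 while other symbols loop. Accept at S2.
        x   y  
>  S0   S1  S0 
   S1   S2  S1 
 * S2   S0  S2 
(> = start, * = accepting)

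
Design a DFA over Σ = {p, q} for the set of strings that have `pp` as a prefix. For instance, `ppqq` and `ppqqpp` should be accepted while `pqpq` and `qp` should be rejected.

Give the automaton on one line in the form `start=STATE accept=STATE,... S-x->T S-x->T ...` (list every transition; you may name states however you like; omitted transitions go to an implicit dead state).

Walk along `pp` while the input agrees: from S0 take `p` to S1, and so on. Any deviation drops to the rejecting sink S3. Once S2 is reached the prefix is confirmed and every continuation is accepted.
4 states suffice.
        p   q  
>  S0   S1  S3 
   S1   S2  S3 
 * S2   S2  S2 
   S3   S3  S3 
(> = start, * = accepting)

start=S0 accept=S2 S0-p->S1 S0-q->S3 S1-p->S2 S1-q->S3 S2-p->S2 S2-q->S2 S3-p->S3 S3-q->S3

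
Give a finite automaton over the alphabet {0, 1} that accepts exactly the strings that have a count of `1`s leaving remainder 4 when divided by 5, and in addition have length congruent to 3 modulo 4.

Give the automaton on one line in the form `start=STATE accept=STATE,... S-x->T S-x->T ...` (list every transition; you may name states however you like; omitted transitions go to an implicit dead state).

Build one automaton per condition and run them in lockstep. The first has 5 states tracking the count of `1`s modulo 5; the second has 4 states tracking the input length modulo 4. A product state is a pair (one from each), accepting exactly when both do.
A 20-state machine:
          0    1  
>  S0     S1   S2 
   S1     S3   S4 
   S2     S4   S5 
   S3     S6   S7 
   S4     S7   S8 
   S5     S8   S9 
   S6     S0  S10 
   S7    S10  S11 
   S8    S11  S12 
   S9    S12  S13 
   S10    S2  S14 
   S11   S14  S15 
   S12   S15  S16 
   S13   S16   S1 
   S14    S5  S17 
   S15   S17  S18 
   S16   S18   S3 
   S17    S9  S19 
   S18   S19   S6 
 * S19   S13   S0 
(> = start, * = accepting)

start=S0 accept=S19 S0-0->S1 S0-1->S2 S1-0->S3 S1-1->S4 S2-0->S4 S2-1->S5 S3-0->S6 S3-1->S7 S4-0->S7 S4-1->S8 S5-0->S8 S5-1->S9 S6-0->S0 S6-1->S10 S7-0->S10 S7-1->S11 S8-0->S11 S8-1->S12 S9-0->S12 S9-1->S13 S10-0->S2 S10-1->S14 S11-0->S14 S11-1->S15 S12-0->S15 S12-1->S16 S13-0->S16 S13-1->S1 S14-0->S5 S14-1->S17 S15-0->S17 S15-1->S18 S16-0->S18 S16-1->S3 S17-0->S9 S17-1->S19 S18-0->S19 S18-1->S6 S19-0->S13 S19-1->S0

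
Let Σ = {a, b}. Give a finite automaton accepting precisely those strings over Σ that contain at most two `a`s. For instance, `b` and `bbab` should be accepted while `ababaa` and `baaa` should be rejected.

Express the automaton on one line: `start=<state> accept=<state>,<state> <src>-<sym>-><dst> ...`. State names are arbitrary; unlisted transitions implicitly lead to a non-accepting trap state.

Count `a`s, saturating at 3: states q0 through q2 mean 0 through 2 `a`s seen; q3 means more than 2. Each `a` increments (capped at q3); other symbols loop. Accept from {q0, q1, q2}.
With 4 states:
        a   b  
>* q0   q1  q0 
 * q1   q2  q1 
 * q2   q3  q2 
   q3   q3  q3 
(> = start, * = accepting)

start=q0 accept=q0,q1,q2 q0-a->q1 q0-b->q0 q1-a->q2 q1-b->q1 q2-a->q3 q2-b->q2 q3-a->q3 q3-b->q3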